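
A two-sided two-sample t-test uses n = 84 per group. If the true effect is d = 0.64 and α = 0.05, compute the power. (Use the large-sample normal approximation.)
Power ≈ 0.99

Power calculation (two-sample t-test, normal approximation):
z_β = d · √(n/2) - z_{α/2}
z_β = 0.64 · √(84/2) - 1.960
z_β = 0.64 · 6.481 - 1.960
z_β = 2.188

Power = Φ(z_β) = Φ(2.188) ≈ 0.986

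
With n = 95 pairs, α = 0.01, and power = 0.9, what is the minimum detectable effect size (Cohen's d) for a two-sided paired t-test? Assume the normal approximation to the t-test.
d ≈ 0.40

Minimum detectable effect (paired t-test, normal approximation):
d = (z_{α/2} + z_β) / √n
d = (2.576 + 1.282) / √95
d = 3.857 / 9.747
d ≈ 0.40

By Cohen's convention (0.2 small / 0.5 medium / 0.8 large): small effect.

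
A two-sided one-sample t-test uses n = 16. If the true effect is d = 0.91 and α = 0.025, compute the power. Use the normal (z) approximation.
Power ≈ 0.92

Power calculation (one-sample t-test, normal approximation):
z_β = d · √n - z_{α/2}
z_β = 0.91 · √16 - 2.241
z_β = 0.91 · 4.000 - 2.241
z_β = 1.399

Power = Φ(z_β) = Φ(1.399) ≈ 0.919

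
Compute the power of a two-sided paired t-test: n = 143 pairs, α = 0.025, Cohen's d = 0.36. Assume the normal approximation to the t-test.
Power ≈ 0.98

Power calculation (paired t-test, normal approximation):
z_β = d · √n - z_{α/2}
z_β = 0.36 · √143 - 2.241
z_β = 0.36 · 11.958 - 2.241
z_β = 2.064

Power = Φ(z_β) = Φ(2.064) ≈ 0.980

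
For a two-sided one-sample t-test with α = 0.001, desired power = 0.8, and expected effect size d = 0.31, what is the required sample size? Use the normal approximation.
n = 178

Sample size formula (one-sample t-test, normal approximation):
n = ((z_{α/2} + z_β) / d)²

z_{α/2} = 3.291 (for α = 0.001, two-sided)
z_β = 0.842 (for power = 0.8)
d = 0.31

n = ((3.291 + 0.842) / 0.31)²
n = (13.332)²
n ≈ 177.74
Round up to the next whole number: n = 178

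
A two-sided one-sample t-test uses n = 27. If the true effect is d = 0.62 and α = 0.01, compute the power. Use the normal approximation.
Power ≈ 0.74

Power calculation (one-sample t-test, normal approximation):
z_β = d · √n - z_{α/2}
z_β = 0.62 · √27 - 2.576
z_β = 0.62 · 5.196 - 2.576
z_β = 0.646

Power = Φ(z_β) = Φ(0.646) ≈ 0.741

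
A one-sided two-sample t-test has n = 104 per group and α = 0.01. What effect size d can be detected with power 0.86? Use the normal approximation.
d ≈ 0.47

Minimum detectable effect (two-sample t-test, normal approximation):
d = (z_α + z_β) / √(n/2)
d = (2.326 + 1.080) / √(104/2)
d = 3.407 / 7.211
d ≈ 0.47

By Cohen's convention (0.2 small / 0.5 medium / 0.8 large): small effect.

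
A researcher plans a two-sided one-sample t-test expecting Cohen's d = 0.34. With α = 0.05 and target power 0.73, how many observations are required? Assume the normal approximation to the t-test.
n = 58

Sample size formula (one-sample t-test, normal approximation):
n = ((z_{α/2} + z_β) / d)²

z_{α/2} = 1.960 (for α = 0.05, two-sided)
z_β = 0.613 (for power = 0.73)
d = 0.34

n = ((1.960 + 0.613) / 0.34)²
n = (7.568)²
n ≈ 57.27
Round up to the next whole number: n = 58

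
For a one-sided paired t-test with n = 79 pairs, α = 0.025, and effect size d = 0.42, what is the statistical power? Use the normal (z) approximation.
Power ≈ 0.96

Power calculation (paired t-test, normal approximation):
z_β = d · √n - z_α
z_β = 0.42 · √79 - 1.960
z_β = 0.42 · 8.888 - 1.960
z_β = 1.773

Power = Φ(z_β) = Φ(1.773) ≈ 0.962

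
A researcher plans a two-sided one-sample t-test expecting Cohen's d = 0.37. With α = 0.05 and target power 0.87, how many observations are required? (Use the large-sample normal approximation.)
n = 70

Sample size formula (one-sample t-test, normal approximation):
n = ((z_{α/2} + z_β) / d)²

z_{α/2} = 1.960 (for α = 0.05, two-sided)
z_β = 1.126 (for power = 0.87)
d = 0.37

n = ((1.960 + 1.126) / 0.37)²
n = (8.341)²
n ≈ 69.57
Round up to the next whole number: n = 70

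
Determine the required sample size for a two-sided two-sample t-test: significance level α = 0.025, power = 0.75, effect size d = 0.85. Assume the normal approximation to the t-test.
n = 24 per group

Sample size formula (two-sample t-test, normal approximation):
n = 2 · ((z_{α/2} + z_β) / d)²

z_{α/2} = 2.241 (for α = 0.025, two-sided)
z_β = 0.674 (for power = 0.75)
d = 0.85

n = 2 · ((2.241 + 0.674) / 0.85)²
n = 2 · (3.429)²
n ≈ 23.52
Round up to the next whole number: n = 24 per group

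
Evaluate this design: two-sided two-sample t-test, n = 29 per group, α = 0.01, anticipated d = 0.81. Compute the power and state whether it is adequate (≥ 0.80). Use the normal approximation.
Power ≈ 0.69; the study is underpowered (power < 0.80)

Power calculation (two-sample t-test, normal approximation):
z_β = d · √(n/2) - z_{α/2}
z_β = 0.81 · √(29/2) - 2.576
z_β = 0.81 · 3.808 - 2.576
z_β = 0.509

Power = Φ(z_β) = Φ(0.509) ≈ 0.694

Effect size d = 0.81 is large by Cohen's convention (0.2/0.5/0.8).

Threshold: power ≥ 0.80 is conventionally adequate.
Power ≈ 0.69 → the study is underpowered (power < 0.80).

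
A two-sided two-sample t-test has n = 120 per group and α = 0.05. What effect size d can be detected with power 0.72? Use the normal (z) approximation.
d ≈ 0.33

Minimum detectable effect (two-sample t-test, normal approximation):
d = (z_{α/2} + z_β) / √(n/2)
d = (1.960 + 0.583) / √(120/2)
d = 2.543 / 7.746
d ≈ 0.33

By Cohen's convention (0.2 small / 0.5 medium / 0.8 large): small effect.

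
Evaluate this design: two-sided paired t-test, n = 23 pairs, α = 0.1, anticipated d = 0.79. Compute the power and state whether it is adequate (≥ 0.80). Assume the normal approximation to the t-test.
Power ≈ 0.98; the study is adequately powered (power ≥ 0.80)

Power calculation (paired t-test, normal approximation):
z_β = d · √n - z_{α/2}
z_β = 0.79 · √23 - 1.645
z_β = 0.79 · 4.796 - 1.645
z_β = 2.144

Power = Φ(z_β) = Φ(2.144) ≈ 0.984

Effect size d = 0.79 is medium by Cohen's convention (0.2/0.5/0.8).

Threshold: power ≥ 0.80 is conventionally adequate.
Power ≈ 0.98 → the study is adequately powered (power ≥ 0.80).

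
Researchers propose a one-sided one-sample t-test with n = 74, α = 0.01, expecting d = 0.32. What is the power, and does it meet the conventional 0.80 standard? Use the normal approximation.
Power ≈ 0.67; the study is underpowered (power < 0.80)

Power calculation (one-sample t-test, normal approximation):
z_β = d · √n - z_α
z_β = 0.32 · √74 - 2.326
z_β = 0.32 · 8.602 - 2.326
z_β = 0.426

Power = Φ(z_β) = Φ(0.426) ≈ 0.665

Effect size d = 0.32 is small by Cohen's convention (0.2/0.5/0.8).

Threshold: power ≥ 0.80 is conventionally adequate.
Power ≈ 0.67 → the study is underpowered (power < 0.80).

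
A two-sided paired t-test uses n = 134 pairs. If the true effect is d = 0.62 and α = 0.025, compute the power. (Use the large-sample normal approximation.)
Power ≈ 1.00

Power calculation (paired t-test, normal approximation):
z_β = d · √n - z_{α/2}
z_β = 0.62 · √134 - 2.241
z_β = 0.62 · 11.576 - 2.241
z_β = 4.936

Power = Φ(z_β) = Φ(4.936) ≈ 1.000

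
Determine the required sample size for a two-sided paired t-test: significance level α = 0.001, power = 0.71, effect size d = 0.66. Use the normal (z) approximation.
n = 34 pairs

Sample size formula (paired t-test, normal approximation):
n = ((z_{α/2} + z_β) / d)²

z_{α/2} = 3.291 (for α = 0.001, two-sided)
z_β = 0.553 (for power = 0.71)
d = 0.66

n = ((3.291 + 0.553) / 0.66)²
n = (5.824)²
n ≈ 33.92
Round up to the next whole number: n = 34 pairs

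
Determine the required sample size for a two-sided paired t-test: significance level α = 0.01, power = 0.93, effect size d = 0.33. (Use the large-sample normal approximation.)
n = 151 pairs

Sample size formula (paired t-test, normal approximation):
n = ((z_{α/2} + z_β) / d)²

z_{α/2} = 2.576 (for α = 0.01, two-sided)
z_β = 1.476 (for power = 0.93)
d = 0.33

n = ((2.576 + 1.476) / 0.33)²
n = (12.279)²
n ≈ 150.77
Round up to the next whole number: n = 151 pairs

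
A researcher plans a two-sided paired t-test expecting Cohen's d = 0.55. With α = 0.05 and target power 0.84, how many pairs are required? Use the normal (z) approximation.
n = 29 pairs

Sample size formula (paired t-test, normal approximation):
n = ((z_{α/2} + z_β) / d)²

z_{α/2} = 1.960 (for α = 0.05, two-sided)
z_β = 0.994 (for power = 0.84)
d = 0.55

n = ((1.960 + 0.994) / 0.55)²
n = (5.371)²
n ≈ 28.85
Round up to the next whole number: n = 29 pairs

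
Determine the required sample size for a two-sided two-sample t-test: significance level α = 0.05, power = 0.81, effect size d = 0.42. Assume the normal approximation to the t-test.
n = 92 per group

Sample size formula (two-sample t-test, normal approximation):
n = 2 · ((z_{α/2} + z_β) / d)²

z_{α/2} = 1.960 (for α = 0.05, two-sided)
z_β = 0.878 (for power = 0.81)
d = 0.42

n = 2 · ((1.960 + 0.878) / 0.42)²
n = 2 · (6.757)²
n ≈ 91.31
Round up to the next whole number: n = 92 per group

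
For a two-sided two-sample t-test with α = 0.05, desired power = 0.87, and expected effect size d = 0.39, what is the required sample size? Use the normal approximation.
n = 126 per group

Sample size formula (two-sample t-test, normal approximation):
n = 2 · ((z_{α/2} + z_β) / d)²

z_{α/2} = 1.960 (for α = 0.05, two-sided)
z_β = 1.126 (for power = 0.87)
d = 0.39

n = 2 · ((1.960 + 1.126) / 0.39)²
n = 2 · (7.913)²
n ≈ 125.23
Round up to the next whole number: n = 126 per group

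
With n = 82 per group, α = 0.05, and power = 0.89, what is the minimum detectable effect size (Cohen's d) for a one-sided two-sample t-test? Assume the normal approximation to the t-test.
d ≈ 0.45

Minimum detectable effect (two-sample t-test, normal approximation):
d = (z_α + z_β) / √(n/2)
d = (1.645 + 1.227) / √(82/2)
d = 2.871 / 6.403
d ≈ 0.45

By Cohen's convention (0.2 small / 0.5 medium / 0.8 large): small effect.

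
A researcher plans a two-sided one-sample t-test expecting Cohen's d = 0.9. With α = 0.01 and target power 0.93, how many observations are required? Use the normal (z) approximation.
n = 21

Sample size formula (one-sample t-test, normal approximation):
n = ((z_{α/2} + z_β) / d)²

z_{α/2} = 2.576 (for α = 0.01, two-sided)
z_β = 1.476 (for power = 0.93)
d = 0.9

n = ((2.576 + 1.476) / 0.9)²
n = (4.502)²
n ≈ 20.27
Round up to the next whole number: n = 21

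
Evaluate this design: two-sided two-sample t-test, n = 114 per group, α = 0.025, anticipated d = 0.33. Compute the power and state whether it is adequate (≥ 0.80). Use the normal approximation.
Power ≈ 0.60; the study is underpowered (power < 0.80)

Power calculation (two-sample t-test, normal approximation):
z_β = d · √(n/2) - z_{α/2}
z_β = 0.33 · √(114/2) - 2.241
z_β = 0.33 · 7.550 - 2.241
z_β = 0.250

Power = Φ(z_β) = Φ(0.250) ≈ 0.599

Effect size d = 0.33 is small by Cohen's convention (0.2/0.5/0.8).

Threshold: power ≥ 0.80 is conventionally adequate.
Power ≈ 0.60 → the study is underpowered (power < 0.80).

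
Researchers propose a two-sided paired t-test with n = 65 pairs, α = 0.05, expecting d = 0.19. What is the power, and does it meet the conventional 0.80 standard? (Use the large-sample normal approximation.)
Power ≈ 0.33; the study is underpowered (power < 0.80)

Power calculation (paired t-test, normal approximation):
z_β = d · √n - z_{α/2}
z_β = 0.19 · √65 - 1.960
z_β = 0.19 · 8.062 - 1.960
z_β = -0.428

Power = Φ(z_β) = Φ(-0.428) ≈ 0.334

Effect size d = 0.19 is very small by Cohen's convention (0.2/0.5/0.8).

Threshold: power ≥ 0.80 is conventionally adequate.
Power ≈ 0.33 → the study is underpowered (power < 0.80).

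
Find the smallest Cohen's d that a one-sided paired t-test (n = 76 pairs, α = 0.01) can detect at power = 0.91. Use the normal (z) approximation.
d ≈ 0.42

Minimum detectable effect (paired t-test, normal approximation):
d = (z_α + z_β) / √n
d = (2.326 + 1.341) / √76
d = 3.667 / 8.718
d ≈ 0.42

By Cohen's convention (0.2 small / 0.5 medium / 0.8 large): small effect.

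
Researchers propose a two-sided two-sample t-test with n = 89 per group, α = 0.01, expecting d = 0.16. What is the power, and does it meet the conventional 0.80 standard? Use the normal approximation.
Power ≈ 0.07; the study is underpowered (power < 0.80)

Power calculation (two-sample t-test, normal approximation):
z_β = d · √(n/2) - z_{α/2}
z_β = 0.16 · √(89/2) - 2.576
z_β = 0.16 · 6.671 - 2.576
z_β = -1.508

Power = Φ(z_β) = Φ(-1.508) ≈ 0.066

Effect size d = 0.16 is very small by Cohen's convention (0.2/0.5/0.8).

Threshold: power ≥ 0.80 is conventionally adequate.
Power ≈ 0.07 → the study is underpowered (power < 0.80).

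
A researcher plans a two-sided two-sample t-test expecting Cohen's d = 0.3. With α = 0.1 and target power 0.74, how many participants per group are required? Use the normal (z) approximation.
n = 117 per group

Sample size formula (two-sample t-test, normal approximation):
n = 2 · ((z_{α/2} + z_β) / d)²

z_{α/2} = 1.645 (for α = 0.1, two-sided)
z_β = 0.643 (for power = 0.74)
d = 0.3

n = 2 · ((1.645 + 0.643) / 0.3)²
n = 2 · (7.627)²
n ≈ 116.34
Round up to the next whole number: n = 117 per group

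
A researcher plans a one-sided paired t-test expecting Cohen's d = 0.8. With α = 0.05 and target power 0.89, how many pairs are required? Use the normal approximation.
n = 13 pairs

Sample size formula (paired t-test, normal approximation):
n = ((z_α + z_β) / d)²

z_α = 1.645 (for α = 0.05, one-sided)
z_β = 1.227 (for power = 0.89)
d = 0.8

n = ((1.645 + 1.227) / 0.8)²
n = (3.590)²
n ≈ 12.89
Round up to the next whole number: n = 13 pairs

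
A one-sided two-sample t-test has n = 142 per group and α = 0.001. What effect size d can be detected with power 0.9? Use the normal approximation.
d ≈ 0.52

Minimum detectable effect (two-sample t-test, normal approximation):
d = (z_α + z_β) / √(n/2)
d = (3.090 + 1.282) / √(142/2)
d = 4.372 / 8.426
d ≈ 0.52

By Cohen's convention (0.2 small / 0.5 medium / 0.8 large): medium effect.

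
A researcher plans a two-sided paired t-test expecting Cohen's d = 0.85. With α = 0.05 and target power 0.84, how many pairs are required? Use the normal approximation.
n = 13 pairs

Sample size formula (paired t-test, normal approximation):
n = ((z_{α/2} + z_β) / d)²

z_{α/2} = 1.960 (for α = 0.05, two-sided)
z_β = 0.994 (for power = 0.84)
d = 0.85

n = ((1.960 + 0.994) / 0.85)²
n = (3.475)²
n ≈ 12.08
Round up to the next whole number: n = 13 pairs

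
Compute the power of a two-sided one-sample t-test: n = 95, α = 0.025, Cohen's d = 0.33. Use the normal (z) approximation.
Power ≈ 0.84

Power calculation (one-sample t-test, normal approximation):
z_β = d · √n - z_{α/2}
z_β = 0.33 · √95 - 2.241
z_β = 0.33 · 9.747 - 2.241
z_β = 0.975

Power = Φ(z_β) = Φ(0.975) ≈ 0.835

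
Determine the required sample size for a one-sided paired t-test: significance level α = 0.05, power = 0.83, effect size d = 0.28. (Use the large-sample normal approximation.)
n = 87 pairs

Sample size formula (paired t-test, normal approximation):
n = ((z_α + z_β) / d)²

z_α = 1.645 (for α = 0.05, one-sided)
z_β = 0.954 (for power = 0.83)
d = 0.28

n = ((1.645 + 0.954) / 0.28)²
n = (9.282)²
n ≈ 86.16
Round up to the next whole number: n = 87 pairs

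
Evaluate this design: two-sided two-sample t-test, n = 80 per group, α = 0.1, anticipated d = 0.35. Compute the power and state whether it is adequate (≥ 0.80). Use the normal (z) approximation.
Power ≈ 0.72; the study is underpowered (power < 0.80)

Power calculation (two-sample t-test, normal approximation):
z_β = d · √(n/2) - z_{α/2}
z_β = 0.35 · √(80/2) - 1.645
z_β = 0.35 · 6.325 - 1.645
z_β = 0.569

Power = Φ(z_β) = Φ(0.569) ≈ 0.715

Effect size d = 0.35 is small by Cohen's convention (0.2/0.5/0.8).

Threshold: power ≥ 0.80 is conventionally adequate.
Power ≈ 0.72 → the study is underpowered (power < 0.80).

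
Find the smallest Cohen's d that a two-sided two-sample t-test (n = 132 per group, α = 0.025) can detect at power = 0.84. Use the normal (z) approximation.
d ≈ 0.40

Minimum detectable effect (two-sample t-test, normal approximation):
d = (z_{α/2} + z_β) / √(n/2)
d = (2.241 + 0.994) / √(132/2)
d = 3.236 / 8.124
d ≈ 0.40

By Cohen's convention (0.2 small / 0.5 medium / 0.8 large): small effect.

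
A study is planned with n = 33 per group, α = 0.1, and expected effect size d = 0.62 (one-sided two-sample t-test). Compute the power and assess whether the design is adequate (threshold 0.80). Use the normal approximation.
Power ≈ 0.89; the study is adequately powered (power ≥ 0.80)

Power calculation (two-sample t-test, normal approximation):
z_β = d · √(n/2) - z_α
z_β = 0.62 · √(33/2) - 1.282
z_β = 0.62 · 4.062 - 1.282
z_β = 1.237

Power = Φ(z_β) = Φ(1.237) ≈ 0.892

Effect size d = 0.62 is medium by Cohen's convention (0.2/0.5/0.8).

Threshold: power ≥ 0.80 is conventionally adequate.
Power ≈ 0.89 → the study is adequately powered (power ≥ 0.80).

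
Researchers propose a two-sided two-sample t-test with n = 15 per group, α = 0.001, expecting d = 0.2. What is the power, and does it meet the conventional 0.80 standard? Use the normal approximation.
Power ≈ 0.00; the study is underpowered (power < 0.80)

Power calculation (two-sample t-test, normal approximation):
z_β = d · √(n/2) - z_{α/2}
z_β = 0.2 · √(15/2) - 3.291
z_β = 0.2 · 2.739 - 3.291
z_β = -2.743

Power = Φ(z_β) = Φ(-2.743) ≈ 0.003

Effect size d = 0.2 is small by Cohen's convention (0.2/0.5/0.8).

Threshold: power ≥ 0.80 is conventionally adequate.
Power ≈ 0.00 → the study is underpowered (power < 0.80).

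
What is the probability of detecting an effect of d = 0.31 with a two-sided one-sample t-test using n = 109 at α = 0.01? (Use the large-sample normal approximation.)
Power ≈ 0.75

Power calculation (one-sample t-test, normal approximation):
z_β = d · √n - z_{α/2}
z_β = 0.31 · √109 - 2.576
z_β = 0.31 · 10.440 - 2.576
z_β = 0.661

Power = Φ(z_β) = Φ(0.661) ≈ 0.746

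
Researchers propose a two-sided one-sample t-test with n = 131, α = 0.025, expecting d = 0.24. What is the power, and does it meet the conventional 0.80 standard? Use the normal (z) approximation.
Power ≈ 0.69; the study is underpowered (power < 0.80)

Power calculation (one-sample t-test, normal approximation):
z_β = d · √n - z_{α/2}
z_β = 0.24 · √131 - 2.241
z_β = 0.24 · 11.446 - 2.241
z_β = 0.506

Power = Φ(z_β) = Φ(0.506) ≈ 0.693

Effect size d = 0.24 is small by Cohen's convention (0.2/0.5/0.8).

Threshold: power ≥ 0.80 is conventionally adequate.
Power ≈ 0.69 → the study is underpowered (power < 0.80).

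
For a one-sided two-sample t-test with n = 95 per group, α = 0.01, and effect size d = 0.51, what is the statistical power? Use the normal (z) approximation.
Power ≈ 0.88

Power calculation (two-sample t-test, normal approximation):
z_β = d · √(n/2) - z_α
z_β = 0.51 · √(95/2) - 2.326
z_β = 0.51 · 6.892 - 2.326
z_β = 1.189

Power = Φ(z_β) = Φ(1.189) ≈ 0.883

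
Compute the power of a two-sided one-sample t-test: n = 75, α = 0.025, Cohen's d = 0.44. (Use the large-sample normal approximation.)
Power ≈ 0.94

Power calculation (one-sample t-test, normal approximation):
z_β = d · √n - z_{α/2}
z_β = 0.44 · √75 - 2.241
z_β = 0.44 · 8.660 - 2.241
z_β = 1.569

Power = Φ(z_β) = Φ(1.569) ≈ 0.942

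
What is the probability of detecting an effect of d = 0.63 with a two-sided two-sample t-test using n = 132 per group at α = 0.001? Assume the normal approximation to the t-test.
Power ≈ 0.97

Power calculation (two-sample t-test, normal approximation):
z_β = d · √(n/2) - z_{α/2}
z_β = 0.63 · √(132/2) - 3.291
z_β = 0.63 · 8.124 - 3.291
z_β = 1.828

Power = Φ(z_β) = Φ(1.828) ≈ 0.966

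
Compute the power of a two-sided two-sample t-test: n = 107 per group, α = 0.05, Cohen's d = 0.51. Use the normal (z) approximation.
Power ≈ 0.96

Power calculation (two-sample t-test, normal approximation):
z_β = d · √(n/2) - z_{α/2}
z_β = 0.51 · √(107/2) - 1.960
z_β = 0.51 · 7.314 - 1.960
z_β = 1.770

Power = Φ(z_β) = Φ(1.770) ≈ 0.962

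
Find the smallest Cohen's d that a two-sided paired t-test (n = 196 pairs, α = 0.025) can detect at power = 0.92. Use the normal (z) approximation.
d ≈ 0.26

Minimum detectable effect (paired t-test, normal approximation):
d = (z_{α/2} + z_β) / √n
d = (2.241 + 1.405) / √196
d = 3.646 / 14.000
d ≈ 0.26

By Cohen's convention (0.2 small / 0.5 medium / 0.8 large): small effect.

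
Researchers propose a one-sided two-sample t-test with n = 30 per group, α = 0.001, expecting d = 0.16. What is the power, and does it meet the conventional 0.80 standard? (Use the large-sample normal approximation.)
Power ≈ 0.01; the study is underpowered (power < 0.80)

Power calculation (two-sample t-test, normal approximation):
z_β = d · √(n/2) - z_α
z_β = 0.16 · √(30/2) - 3.090
z_β = 0.16 · 3.873 - 3.090
z_β = -2.471

Power = Φ(z_β) = Φ(-2.471) ≈ 0.007

Effect size d = 0.16 is very small by Cohen's convention (0.2/0.5/0.8).

Threshold: power ≥ 0.80 is conventionally adequate.
Power ≈ 0.01 → the study is underpowered (power < 0.80).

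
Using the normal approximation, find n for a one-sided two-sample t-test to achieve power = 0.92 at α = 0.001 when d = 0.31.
n = 421 per group

Sample size formula (two-sample t-test, normal approximation):
n = 2 · ((z_α + z_β) / d)²

z_α = 3.090 (for α = 0.001, one-sided)
z_β = 1.405 (for power = 0.92)
d = 0.31

n = 2 · ((3.090 + 1.405) / 0.31)²
n = 2 · (14.500)²
n ≈ 420.50
Round up to the next whole number: n = 421 per group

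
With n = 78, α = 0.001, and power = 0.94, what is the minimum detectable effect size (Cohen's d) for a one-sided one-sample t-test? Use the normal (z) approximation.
d ≈ 0.53

Minimum detectable effect (one-sample t-test, normal approximation):
d = (z_α + z_β) / √n
d = (3.090 + 1.555) / √78
d = 4.645 / 8.832
d ≈ 0.53

By Cohen's convention (0.2 small / 0.5 medium / 0.8 large): medium effect.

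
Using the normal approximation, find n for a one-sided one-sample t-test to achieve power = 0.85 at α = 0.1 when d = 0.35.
n = 44

Sample size formula (one-sample t-test, normal approximation):
n = ((z_α + z_β) / d)²

z_α = 1.282 (for α = 0.1, one-sided)
z_β = 1.036 (for power = 0.85)
d = 0.35

n = ((1.282 + 1.036) / 0.35)²
n = (6.623)²
n ≈ 43.86
Round up to the next whole number: n = 44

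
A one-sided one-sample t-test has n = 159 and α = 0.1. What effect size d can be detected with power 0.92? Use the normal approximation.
d ≈ 0.21

Minimum detectable effect (one-sample t-test, normal approximation):
d = (z_α + z_β) / √n
d = (1.282 + 1.405) / √159
d = 2.687 / 12.610
d ≈ 0.21

By Cohen's convention (0.2 small / 0.5 medium / 0.8 large): small effect.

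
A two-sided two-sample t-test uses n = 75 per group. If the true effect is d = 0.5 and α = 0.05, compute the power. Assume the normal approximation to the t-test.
Power ≈ 0.86

Power calculation (two-sample t-test, normal approximation):
z_β = d · √(n/2) - z_{α/2}
z_β = 0.5 · √(75/2) - 1.960
z_β = 0.5 · 6.124 - 1.960
z_β = 1.102

Power = Φ(z_β) = Φ(1.102) ≈ 0.865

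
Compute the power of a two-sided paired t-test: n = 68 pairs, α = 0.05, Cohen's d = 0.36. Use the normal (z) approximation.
Power ≈ 0.84

Power calculation (paired t-test, normal approximation):
z_β = d · √n - z_{α/2}
z_β = 0.36 · √68 - 1.960
z_β = 0.36 · 8.246 - 1.960
z_β = 1.009

Power = Φ(z_β) = Φ(1.009) ≈ 0.843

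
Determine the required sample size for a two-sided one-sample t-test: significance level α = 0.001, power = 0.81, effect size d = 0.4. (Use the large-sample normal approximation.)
n = 109

Sample size formula (one-sample t-test, normal approximation):
n = ((z_{α/2} + z_β) / d)²

z_{α/2} = 3.291 (for α = 0.001, two-sided)
z_β = 0.878 (for power = 0.81)
d = 0.4

n = ((3.291 + 0.878) / 0.4)²
n = (10.423)²
n ≈ 108.64
Round up to the next whole number: n = 109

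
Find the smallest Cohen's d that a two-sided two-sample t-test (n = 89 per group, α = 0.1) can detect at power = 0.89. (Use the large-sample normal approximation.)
d ≈ 0.43

Minimum detectable effect (two-sample t-test, normal approximation):
d = (z_{α/2} + z_β) / √(n/2)
d = (1.645 + 1.227) / √(89/2)
d = 2.871 / 6.671
d ≈ 0.43

By Cohen's convention (0.2 small / 0.5 medium / 0.8 large): small effect.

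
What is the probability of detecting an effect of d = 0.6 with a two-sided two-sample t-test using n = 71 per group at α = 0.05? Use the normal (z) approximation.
Power ≈ 0.95

Power calculation (two-sample t-test, normal approximation):
z_β = d · √(n/2) - z_{α/2}
z_β = 0.6 · √(71/2) - 1.960
z_β = 0.6 · 5.958 - 1.960
z_β = 1.615

Power = Φ(z_β) = Φ(1.615) ≈ 0.947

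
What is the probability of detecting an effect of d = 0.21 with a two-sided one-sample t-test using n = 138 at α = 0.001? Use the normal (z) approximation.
Power ≈ 0.21

Power calculation (one-sample t-test, normal approximation):
z_β = d · √n - z_{α/2}
z_β = 0.21 · √138 - 3.291
z_β = 0.21 · 11.747 - 3.291
z_β = -0.824

Power = Φ(z_β) = Φ(-0.824) ≈ 0.205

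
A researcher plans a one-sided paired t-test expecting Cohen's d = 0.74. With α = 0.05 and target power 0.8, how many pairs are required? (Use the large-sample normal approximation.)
n = 12 pairs

Sample size formula (paired t-test, normal approximation):
n = ((z_α + z_β) / d)²

z_α = 1.645 (for α = 0.05, one-sided)
z_β = 0.842 (for power = 0.8)
d = 0.74

n = ((1.645 + 0.842) / 0.74)²
n = (3.361)²
n ≈ 11.30
Round up to the next whole number: n = 12 pairs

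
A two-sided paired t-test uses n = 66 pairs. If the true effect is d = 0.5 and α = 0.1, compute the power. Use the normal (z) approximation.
Power ≈ 0.99

Power calculation (paired t-test, normal approximation):
z_β = d · √n - z_{α/2}
z_β = 0.5 · √66 - 1.645
z_β = 0.5 · 8.124 - 1.645
z_β = 2.417

Power = Φ(z_β) = Φ(2.417) ≈ 0.992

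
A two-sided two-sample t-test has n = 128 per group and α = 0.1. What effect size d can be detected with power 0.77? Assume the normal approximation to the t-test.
d ≈ 0.30

Minimum detectable effect (two-sample t-test, normal approximation):
d = (z_{α/2} + z_β) / √(n/2)
d = (1.645 + 0.739) / √(128/2)
d = 2.384 / 8.000
d ≈ 0.30

By Cohen's convention (0.2 small / 0.5 medium / 0.8 large): small effect.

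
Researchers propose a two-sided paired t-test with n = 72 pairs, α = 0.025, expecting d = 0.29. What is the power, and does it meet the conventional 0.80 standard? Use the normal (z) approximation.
Power ≈ 0.59; the study is underpowered (power < 0.80)

Power calculation (paired t-test, normal approximation):
z_β = d · √n - z_{α/2}
z_β = 0.29 · √72 - 2.241
z_β = 0.29 · 8.485 - 2.241
z_β = 0.219

Power = Φ(z_β) = Φ(0.219) ≈ 0.587

Effect size d = 0.29 is small by Cohen's convention (0.2/0.5/0.8).

Threshold: power ≥ 0.80 is conventionally adequate.
Power ≈ 0.59 → the study is underpowered (power < 0.80).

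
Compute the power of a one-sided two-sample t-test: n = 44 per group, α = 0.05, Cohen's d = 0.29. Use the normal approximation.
Power ≈ 0.39

Power calculation (two-sample t-test, normal approximation):
z_β = d · √(n/2) - z_α
z_β = 0.29 · √(44/2) - 1.645
z_β = 0.29 · 4.690 - 1.645
z_β = -0.285

Power = Φ(z_β) = Φ(-0.285) ≈ 0.388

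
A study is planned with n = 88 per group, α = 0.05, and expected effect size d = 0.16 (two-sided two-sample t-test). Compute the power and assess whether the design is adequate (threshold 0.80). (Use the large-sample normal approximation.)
Power ≈ 0.18; the study is underpowered (power < 0.80)

Power calculation (two-sample t-test, normal approximation):
z_β = d · √(n/2) - z_{α/2}
z_β = 0.16 · √(88/2) - 1.960
z_β = 0.16 · 6.633 - 1.960
z_β = -0.899

Power = Φ(z_β) = Φ(-0.899) ≈ 0.184

Effect size d = 0.16 is very small by Cohen's convention (0.2/0.5/0.8).

Threshold: power ≥ 0.80 is conventionally adequate.
Power ≈ 0.18 → the study is underpowered (power < 0.80).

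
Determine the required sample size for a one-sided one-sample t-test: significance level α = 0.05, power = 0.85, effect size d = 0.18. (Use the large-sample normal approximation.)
n = 222

Sample size formula (one-sample t-test, normal approximation):
n = ((z_α + z_β) / d)²

z_α = 1.645 (for α = 0.05, one-sided)
z_β = 1.036 (for power = 0.85)
d = 0.18

n = ((1.645 + 1.036) / 0.18)²
n = (14.894)²
n ≈ 221.83
Round up to the next whole number: n = 222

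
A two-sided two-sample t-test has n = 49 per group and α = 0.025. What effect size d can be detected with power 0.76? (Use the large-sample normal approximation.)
d ≈ 0.60

Minimum detectable effect (two-sample t-test, normal approximation):
d = (z_{α/2} + z_β) / √(n/2)
d = (2.241 + 0.706) / √(49/2)
d = 2.948 / 4.950
d ≈ 0.60

By Cohen's convention (0.2 small / 0.5 medium / 0.8 large): medium effect.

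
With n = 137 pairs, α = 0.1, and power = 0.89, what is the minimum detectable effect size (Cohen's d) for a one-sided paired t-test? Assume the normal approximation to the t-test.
d ≈ 0.21

Minimum detectable effect (paired t-test, normal approximation):
d = (z_α + z_β) / √n
d = (1.282 + 1.227) / √137
d = 2.508 / 11.705
d ≈ 0.21

By Cohen's convention (0.2 small / 0.5 medium / 0.8 large): small effect.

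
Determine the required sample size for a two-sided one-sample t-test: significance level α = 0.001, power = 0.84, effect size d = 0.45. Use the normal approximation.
n = 91

Sample size formula (one-sample t-test, normal approximation):
n = ((z_{α/2} + z_β) / d)²

z_{α/2} = 3.291 (for α = 0.001, two-sided)
z_β = 0.994 (for power = 0.84)
d = 0.45

n = ((3.291 + 0.994) / 0.45)²
n = (9.522)²
n ≈ 90.67
Round up to the next whole number: n = 91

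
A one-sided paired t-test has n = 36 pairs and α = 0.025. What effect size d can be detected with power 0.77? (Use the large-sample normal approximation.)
d ≈ 0.45

Minimum detectable effect (paired t-test, normal approximation):
d = (z_α + z_β) / √n
d = (1.960 + 0.739) / √36
d = 2.699 / 6.000
d ≈ 0.45

By Cohen's convention (0.2 small / 0.5 medium / 0.8 large): small effect.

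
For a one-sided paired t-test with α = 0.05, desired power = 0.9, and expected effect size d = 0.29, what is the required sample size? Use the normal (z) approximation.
n = 102 pairs

Sample size formula (paired t-test, normal approximation):
n = ((z_α + z_β) / d)²

z_α = 1.645 (for α = 0.05, one-sided)
z_β = 1.282 (for power = 0.9)
d = 0.29

n = ((1.645 + 1.282) / 0.29)²
n = (10.093)²
n ≈ 101.87
Round up to the next whole number: n = 102 pairs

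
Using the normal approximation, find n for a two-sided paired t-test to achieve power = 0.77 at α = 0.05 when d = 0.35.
n = 60 pairs

Sample size formula (paired t-test, normal approximation):
n = ((z_{α/2} + z_β) / d)²

z_{α/2} = 1.960 (for α = 0.05, two-sided)
z_β = 0.739 (for power = 0.77)
d = 0.35

n = ((1.960 + 0.739) / 0.35)²
n = (7.711)²
n ≈ 59.46
Round up to the next whole number: n = 60 pairs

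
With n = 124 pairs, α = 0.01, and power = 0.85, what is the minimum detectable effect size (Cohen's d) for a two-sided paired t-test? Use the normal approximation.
d ≈ 0.32

Minimum detectable effect (paired t-test, normal approximation):
d = (z_{α/2} + z_β) / √n
d = (2.576 + 1.036) / √124
d = 3.612 / 11.136
d ≈ 0.32

By Cohen's convention (0.2 small / 0.5 medium / 0.8 large): small effect.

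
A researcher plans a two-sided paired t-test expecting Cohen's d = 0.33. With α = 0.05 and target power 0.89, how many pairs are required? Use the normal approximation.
n = 94 pairs

Sample size formula (paired t-test, normal approximation):
n = ((z_{α/2} + z_β) / d)²

z_{α/2} = 1.960 (for α = 0.05, two-sided)
z_β = 1.227 (for power = 0.89)
d = 0.33

n = ((1.960 + 1.227) / 0.33)²
n = (9.658)²
n ≈ 93.28
Round up to the next whole number: n = 94 pairs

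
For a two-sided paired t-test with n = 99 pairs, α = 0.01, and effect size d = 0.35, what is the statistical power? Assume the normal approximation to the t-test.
Power ≈ 0.82

Power calculation (paired t-test, normal approximation):
z_β = d · √n - z_{α/2}
z_β = 0.35 · √99 - 2.576
z_β = 0.35 · 9.950 - 2.576
z_β = 0.907

Power = Φ(z_β) = Φ(0.907) ≈ 0.818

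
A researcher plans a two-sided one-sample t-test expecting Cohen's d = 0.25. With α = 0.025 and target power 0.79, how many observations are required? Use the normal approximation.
n = 149

Sample size formula (one-sample t-test, normal approximation):
n = ((z_{α/2} + z_β) / d)²

z_{α/2} = 2.241 (for α = 0.025, two-sided)
z_β = 0.806 (for power = 0.79)
d = 0.25

n = ((2.241 + 0.806) / 0.25)²
n = (12.188)²
n ≈ 148.55
Round up to the next whole number: n = 149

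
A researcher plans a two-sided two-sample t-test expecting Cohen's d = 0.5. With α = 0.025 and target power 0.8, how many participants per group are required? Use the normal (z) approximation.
n = 77 per group

Sample size formula (two-sample t-test, normal approximation):
n = 2 · ((z_{α/2} + z_β) / d)²

z_{α/2} = 2.241 (for α = 0.025, two-sided)
z_β = 0.842 (for power = 0.8)
d = 0.5

n = 2 · ((2.241 + 0.842) / 0.5)²
n = 2 · (6.166)²
n ≈ 76.04
Round up to the next whole number: n = 77 per group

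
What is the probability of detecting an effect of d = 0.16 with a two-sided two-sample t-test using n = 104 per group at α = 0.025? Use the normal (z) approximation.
Power ≈ 0.14

Power calculation (two-sample t-test, normal approximation):
z_β = d · √(n/2) - z_{α/2}
z_β = 0.16 · √(104/2) - 2.241
z_β = 0.16 · 7.211 - 2.241
z_β = -1.088

Power = Φ(z_β) = Φ(-1.088) ≈ 0.138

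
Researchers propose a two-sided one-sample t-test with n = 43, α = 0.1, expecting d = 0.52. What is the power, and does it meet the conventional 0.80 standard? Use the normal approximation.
Power ≈ 0.96; the study is adequately powered (power ≥ 0.80)

Power calculation (one-sample t-test, normal approximation):
z_β = d · √n - z_{α/2}
z_β = 0.52 · √43 - 1.645
z_β = 0.52 · 6.557 - 1.645
z_β = 1.765

Power = Φ(z_β) = Φ(1.765) ≈ 0.961

Effect size d = 0.52 is medium by Cohen's convention (0.2/0.5/0.8).

Threshold: power ≥ 0.80 is conventionally adequate.
Power ≈ 0.96 → the study is adequately powered (power ≥ 0.80).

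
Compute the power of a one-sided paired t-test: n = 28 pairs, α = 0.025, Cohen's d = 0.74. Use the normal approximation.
Power ≈ 0.97

Power calculation (paired t-test, normal approximation):
z_β = d · √n - z_α
z_β = 0.74 · √28 - 1.960
z_β = 0.74 · 5.292 - 1.960
z_β = 1.956

Power = Φ(z_β) = Φ(1.956) ≈ 0.975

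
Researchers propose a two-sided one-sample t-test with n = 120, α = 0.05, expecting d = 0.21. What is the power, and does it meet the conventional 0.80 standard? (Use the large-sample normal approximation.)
Power ≈ 0.63; the study is underpowered (power < 0.80)

Power calculation (one-sample t-test, normal approximation):
z_β = d · √n - z_{α/2}
z_β = 0.21 · √120 - 1.960
z_β = 0.21 · 10.954 - 1.960
z_β = 0.340

Power = Φ(z_β) = Φ(0.340) ≈ 0.633

Effect size d = 0.21 is small by Cohen's convention (0.2/0.5/0.8).

Threshold: power ≥ 0.80 is conventionally adequate.
Power ≈ 0.63 → the study is underpowered (power < 0.80).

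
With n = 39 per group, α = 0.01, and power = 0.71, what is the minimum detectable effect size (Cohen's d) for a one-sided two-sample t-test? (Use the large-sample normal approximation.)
d ≈ 0.65

Minimum detectable effect (two-sample t-test, normal approximation):
d = (z_α + z_β) / √(n/2)
d = (2.326 + 0.553) / √(39/2)
d = 2.880 / 4.416
d ≈ 0.65

By Cohen's convention (0.2 small / 0.5 medium / 0.8 large): medium effect.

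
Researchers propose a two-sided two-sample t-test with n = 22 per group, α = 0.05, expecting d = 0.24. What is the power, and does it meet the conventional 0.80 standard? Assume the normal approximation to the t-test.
Power ≈ 0.12; the study is underpowered (power < 0.80)

Power calculation (two-sample t-test, normal approximation):
z_β = d · √(n/2) - z_{α/2}
z_β = 0.24 · √(22/2) - 1.960
z_β = 0.24 · 3.317 - 1.960
z_β = -1.164

Power = Φ(z_β) = Φ(-1.164) ≈ 0.122

Effect size d = 0.24 is small by Cohen's convention (0.2/0.5/0.8).

Threshold: power ≥ 0.80 is conventionally adequate.
Power ≈ 0.12 → the study is underpowered (power < 0.80).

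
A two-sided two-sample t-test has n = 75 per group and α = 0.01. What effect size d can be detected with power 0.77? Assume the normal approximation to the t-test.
d ≈ 0.54

Minimum detectable effect (two-sample t-test, normal approximation):
d = (z_{α/2} + z_β) / √(n/2)
d = (2.576 + 0.739) / √(75/2)
d = 3.315 / 6.124
d ≈ 0.54

By Cohen's convention (0.2 small / 0.5 medium / 0.8 large): medium effect.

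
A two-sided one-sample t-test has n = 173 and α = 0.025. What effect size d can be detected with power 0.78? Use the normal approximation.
d ≈ 0.23

Minimum detectable effect (one-sample t-test, normal approximation):
d = (z_{α/2} + z_β) / √n
d = (2.241 + 0.772) / √173
d = 3.014 / 13.153
d ≈ 0.23

By Cohen's convention (0.2 small / 0.5 medium / 0.8 large): small effect.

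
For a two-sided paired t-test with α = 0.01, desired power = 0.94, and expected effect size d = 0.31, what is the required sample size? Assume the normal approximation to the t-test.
n = 178 pairs

Sample size formula (paired t-test, normal approximation):
n = ((z_{α/2} + z_β) / d)²

z_{α/2} = 2.576 (for α = 0.01, two-sided)
z_β = 1.555 (for power = 0.94)
d = 0.31

n = ((2.576 + 1.555) / 0.31)²
n = (13.326)²
n ≈ 177.58
Round up to the next whole number: n = 178 pairs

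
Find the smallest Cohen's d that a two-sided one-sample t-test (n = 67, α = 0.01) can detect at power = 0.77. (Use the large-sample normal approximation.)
d ≈ 0.40

Minimum detectable effect (one-sample t-test, normal approximation):
d = (z_{α/2} + z_β) / √n
d = (2.576 + 0.739) / √67
d = 3.315 / 8.185
d ≈ 0.40

By Cohen's convention (0.2 small / 0.5 medium / 0.8 large): small effect.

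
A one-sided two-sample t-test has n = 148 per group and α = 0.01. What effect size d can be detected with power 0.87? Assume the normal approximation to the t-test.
d ≈ 0.40

Minimum detectable effect (two-sample t-test, normal approximation):
d = (z_α + z_β) / √(n/2)
d = (2.326 + 1.126) / √(148/2)
d = 3.453 / 8.602
d ≈ 0.40

By Cohen's convention (0.2 small / 0.5 medium / 0.8 large): small effect.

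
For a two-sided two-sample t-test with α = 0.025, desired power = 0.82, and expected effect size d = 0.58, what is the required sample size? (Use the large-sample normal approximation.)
n = 60 per group

Sample size formula (two-sample t-test, normal approximation):
n = 2 · ((z_{α/2} + z_β) / d)²

z_{α/2} = 2.241 (for α = 0.025, two-sided)
z_β = 0.915 (for power = 0.82)
d = 0.58

n = 2 · ((2.241 + 0.915) / 0.58)²
n = 2 · (5.441)²
n ≈ 59.21
Round up to the next whole number: n = 60 per group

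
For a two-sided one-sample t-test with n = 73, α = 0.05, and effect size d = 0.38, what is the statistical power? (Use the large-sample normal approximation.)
Power ≈ 0.90

Power calculation (one-sample t-test, normal approximation):
z_β = d · √n - z_{α/2}
z_β = 0.38 · √73 - 1.960
z_β = 0.38 · 8.544 - 1.960
z_β = 1.287

Power = Φ(z_β) = Φ(1.287) ≈ 0.901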